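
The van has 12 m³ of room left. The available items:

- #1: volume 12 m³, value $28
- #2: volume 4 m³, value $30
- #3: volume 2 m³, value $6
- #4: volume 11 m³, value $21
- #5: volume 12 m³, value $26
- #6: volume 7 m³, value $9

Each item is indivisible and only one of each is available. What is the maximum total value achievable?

Check high-value combinations within 12 m³:
- #2+#6: volume 4+7=11, value 30+9=39
- #2+#3: volume 4+2=6, value 30+6=36
- #2: volume 4, value 30
Best: $39.

$39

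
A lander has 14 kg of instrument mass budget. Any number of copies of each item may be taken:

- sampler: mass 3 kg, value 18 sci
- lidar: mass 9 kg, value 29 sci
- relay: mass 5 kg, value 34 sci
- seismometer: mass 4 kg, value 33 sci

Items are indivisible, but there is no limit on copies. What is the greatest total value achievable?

102 sci

Best value-per-unit is seismometer at 33/4; filling with it alone gives 3×33 = 99.
Optimal mix: 2×sampler + 2×seismometer → mass 14, value 102.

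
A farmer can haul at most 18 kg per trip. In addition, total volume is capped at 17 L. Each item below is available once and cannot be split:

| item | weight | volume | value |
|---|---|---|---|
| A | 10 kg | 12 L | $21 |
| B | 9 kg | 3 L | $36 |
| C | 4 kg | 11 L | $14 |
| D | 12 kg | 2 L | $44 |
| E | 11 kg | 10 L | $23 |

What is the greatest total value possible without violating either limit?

$58

Feasible sets respecting both limits:
- C+D: weight 16, volume 13, value 58
- B+C: weight 13, volume 14, value 50
- D: weight 12, volume 2, value 44
- B: weight 9, volume 3, value 36
Best: $58.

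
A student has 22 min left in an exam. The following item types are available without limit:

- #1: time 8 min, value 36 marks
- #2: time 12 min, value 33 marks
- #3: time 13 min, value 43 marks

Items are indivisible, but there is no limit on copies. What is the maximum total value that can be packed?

Best value-per-unit is #1 at 36/8; filling with it alone gives 2×36 = 72.
Optimal mix: 1×#1 + 1×#3 → time 21, value 79.

79 marks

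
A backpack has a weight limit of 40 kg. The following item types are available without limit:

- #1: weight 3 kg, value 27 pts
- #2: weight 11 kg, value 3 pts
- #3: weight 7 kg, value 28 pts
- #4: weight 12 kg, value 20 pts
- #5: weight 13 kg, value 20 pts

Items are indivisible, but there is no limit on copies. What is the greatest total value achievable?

351 pts

Best value-per-unit is #1 at 27/3, and filling with it alone uses weight 13×3=39. No mix of the others beats 13×27 = 351.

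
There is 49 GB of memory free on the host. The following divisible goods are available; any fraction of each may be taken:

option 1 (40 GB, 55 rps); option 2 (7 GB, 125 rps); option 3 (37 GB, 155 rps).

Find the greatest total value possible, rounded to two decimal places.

Take in order of value per unit:
- option 2 (125/7 per unit): all 7 → value 125, running total 125.00
- option 3 (155/37 per unit): all 37 → value 155, running total 280.00
- option 1 (55/40 per unit): 5 of 40 → value 5×55/40 = 6.8750, running total 286.88
Total 286.88.

286.88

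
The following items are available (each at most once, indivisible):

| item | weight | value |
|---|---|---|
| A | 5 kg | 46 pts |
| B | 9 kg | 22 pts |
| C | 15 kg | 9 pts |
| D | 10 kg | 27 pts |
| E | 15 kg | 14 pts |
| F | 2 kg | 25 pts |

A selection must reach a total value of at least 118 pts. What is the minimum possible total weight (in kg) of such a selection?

26

Subsets with value ≥ 118, sorted by total weight:
- A+B+D+F: weight 26, value 120
- A+B+D+E+F: weight 41, value 134
- A+B+C+D+F: weight 41, value 129
Minimum weight: 26 kg.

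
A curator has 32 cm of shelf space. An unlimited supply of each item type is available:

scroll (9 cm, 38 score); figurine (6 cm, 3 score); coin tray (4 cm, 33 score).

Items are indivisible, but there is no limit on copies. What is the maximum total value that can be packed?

264 score

Best value-per-unit is coin tray at 33/4, and filling with it alone uses length 8×4=32. No mix of the others beats 8×33 = 264.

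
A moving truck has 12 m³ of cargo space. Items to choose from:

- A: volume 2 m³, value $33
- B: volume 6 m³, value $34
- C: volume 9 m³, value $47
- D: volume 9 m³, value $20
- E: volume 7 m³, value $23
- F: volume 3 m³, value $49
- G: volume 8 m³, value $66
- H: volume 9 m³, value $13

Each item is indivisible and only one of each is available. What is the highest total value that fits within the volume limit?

$116

This is a 0/1 knapsack; check combinations near the capacity.
- A+B+F: volume 2+6+3=11, value 33+34+49=116
- F+G: volume 3+8=11, value 49+66=115
- A+E+F: volume 2+7+3=12, value 33+23+49=105
- A+G: volume 2+8=10, value 33+66=99
Best: $116.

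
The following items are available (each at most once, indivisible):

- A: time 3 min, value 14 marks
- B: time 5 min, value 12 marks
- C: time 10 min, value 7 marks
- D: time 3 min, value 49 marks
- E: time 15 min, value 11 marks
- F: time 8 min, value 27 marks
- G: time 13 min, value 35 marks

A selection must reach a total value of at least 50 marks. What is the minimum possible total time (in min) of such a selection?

Subsets with value ≥ 50, sorted by total time:
- A+D: time 6, value 63
- B+D: time 8, value 61
- D+F: time 11, value 76
- A+B+D: time 11, value 75
Minimum time: 6 min.

6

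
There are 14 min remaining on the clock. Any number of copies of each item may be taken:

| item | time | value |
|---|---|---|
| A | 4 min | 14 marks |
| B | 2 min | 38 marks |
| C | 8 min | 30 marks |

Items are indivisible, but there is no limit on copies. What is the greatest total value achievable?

Best value-per-unit is B at 38/2, and filling with it alone uses time 7×2=14. No mix of the others beats 7×38 = 266.

266 marks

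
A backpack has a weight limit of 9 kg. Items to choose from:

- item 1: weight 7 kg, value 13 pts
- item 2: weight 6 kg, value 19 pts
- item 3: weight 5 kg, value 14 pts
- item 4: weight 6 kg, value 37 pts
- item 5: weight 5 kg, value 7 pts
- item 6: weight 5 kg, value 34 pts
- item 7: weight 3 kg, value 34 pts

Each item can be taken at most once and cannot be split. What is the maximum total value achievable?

Check high-value combinations within 9 kg:
- item 4+item 7: weight 6+3=9, value 37+34=71
- item 6+item 7: weight 5+3=8, value 34+34=68
- item 2+item 7: weight 6+3=9, value 19+34=53
- item 3+item 7: weight 5+3=8, value 14+34=48
- item 5+item 7: weight 5+3=8, value 7+34=41
Best: 71 pts.

71 pts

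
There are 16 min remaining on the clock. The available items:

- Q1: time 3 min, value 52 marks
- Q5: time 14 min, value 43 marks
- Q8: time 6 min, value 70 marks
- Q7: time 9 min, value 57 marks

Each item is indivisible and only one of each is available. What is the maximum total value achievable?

127 marks

Check high-value combinations within 16 min:
- Q8+Q7: time 6+9=15, value 70+57=127
- Q1+Q8: time 3+6=9, value 52+70=122
- Q1+Q7: time 3+9=12, value 52+57=109
Best: 127 marks.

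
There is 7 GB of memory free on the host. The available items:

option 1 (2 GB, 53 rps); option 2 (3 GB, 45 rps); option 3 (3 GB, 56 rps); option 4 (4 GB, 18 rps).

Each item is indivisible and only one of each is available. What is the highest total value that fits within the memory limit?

Check high-value combinations within 7 GB:
- option 1+option 3: memory 2+3=5, value 53+56=109
- option 2+option 3: memory 3+3=6, value 45+56=101
- option 1+option 2: memory 2+3=5, value 53+45=98
Best: 109 rps.

109 rps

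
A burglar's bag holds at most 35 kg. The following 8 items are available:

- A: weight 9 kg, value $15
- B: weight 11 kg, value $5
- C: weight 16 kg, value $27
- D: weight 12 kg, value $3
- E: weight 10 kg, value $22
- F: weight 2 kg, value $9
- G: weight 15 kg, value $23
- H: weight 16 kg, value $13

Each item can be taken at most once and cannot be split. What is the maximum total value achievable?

$64

Check high-value combinations within 35 kg:
- A+C+E: weight 9+16+10=35, value 15+27+22=64
- A+E+G: weight 9+10+15=34, value 15+22+23=60
- C+F+G: weight 16+2+15=33, value 27+9+23=59
Best: $64.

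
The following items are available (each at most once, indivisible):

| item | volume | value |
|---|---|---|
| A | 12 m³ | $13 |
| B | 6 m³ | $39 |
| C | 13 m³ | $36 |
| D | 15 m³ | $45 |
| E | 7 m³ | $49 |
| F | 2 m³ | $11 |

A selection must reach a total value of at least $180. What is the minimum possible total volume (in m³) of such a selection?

Subsets with value ≥ 180, sorted by total volume:
- B+C+D+E+F: volume 43, value 180
- A+B+C+D+E: volume 53, value 182
- A+B+C+D+E+F: volume 55, value 193
Minimum volume: 43 m³.

43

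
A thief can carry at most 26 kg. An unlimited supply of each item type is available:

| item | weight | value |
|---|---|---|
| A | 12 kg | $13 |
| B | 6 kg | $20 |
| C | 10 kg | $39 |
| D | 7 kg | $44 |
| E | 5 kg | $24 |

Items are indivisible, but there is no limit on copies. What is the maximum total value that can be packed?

Best value-per-unit is D at 44/7; filling with it alone gives 3×44 = 132.
Optimal mix: 3×D + 1×E → weight 26, value 156.

$156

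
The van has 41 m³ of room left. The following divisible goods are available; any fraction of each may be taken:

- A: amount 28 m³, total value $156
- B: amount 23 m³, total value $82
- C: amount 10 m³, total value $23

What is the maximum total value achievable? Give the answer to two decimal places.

Take in order of value per unit:
- A (156/28 per unit): all 28 → value 156, running total 156.00
- B (82/23 per unit): 13 of 23 → value 13×82/23 = 46.3478, running total 202.35
Total 202.35.

202.35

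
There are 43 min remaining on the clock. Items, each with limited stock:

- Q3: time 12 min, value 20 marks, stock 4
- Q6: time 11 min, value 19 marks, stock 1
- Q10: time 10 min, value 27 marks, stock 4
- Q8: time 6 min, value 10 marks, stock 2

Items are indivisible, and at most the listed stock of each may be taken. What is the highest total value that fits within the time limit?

Top feasible selections:
- 4×Q10: time 40, value 108
- 3×Q10 + 2×Q8: time 42, value 101
Best: 108 marks.

108 marks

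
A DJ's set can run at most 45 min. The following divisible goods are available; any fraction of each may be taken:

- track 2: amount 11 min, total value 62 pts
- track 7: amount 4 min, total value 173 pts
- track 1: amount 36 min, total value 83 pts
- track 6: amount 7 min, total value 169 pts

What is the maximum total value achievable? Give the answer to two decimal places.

457.03

Take in order of value per unit:
- track 7 (173/4 per unit): all 4 → value 173, running total 173.00
- track 6 (169/7 per unit): all 7 → value 169, running total 342.00
- track 2 (62/11 per unit): all 11 → value 62, running total 404.00
- track 1 (83/36 per unit): 23 of 36 → value 23×83/36 = 53.0278, running total 457.03
Total 457.03.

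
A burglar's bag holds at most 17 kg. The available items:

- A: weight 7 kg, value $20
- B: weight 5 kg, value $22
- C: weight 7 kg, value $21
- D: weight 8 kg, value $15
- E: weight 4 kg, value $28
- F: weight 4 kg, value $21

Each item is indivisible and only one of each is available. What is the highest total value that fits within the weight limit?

Check high-value combinations within 17 kg:
- B+E+F: weight 5+4+4=13, value 22+28+21=71
- B+C+E: weight 5+7+4=16, value 22+21+28=71
- C+E+F: weight 7+4+4=15, value 21+28+21=70
- A+B+E: weight 7+5+4=16, value 20+22+28=70
- A+E+F: weight 7+4+4=15, value 20+28+21=69
Best: $71.

$71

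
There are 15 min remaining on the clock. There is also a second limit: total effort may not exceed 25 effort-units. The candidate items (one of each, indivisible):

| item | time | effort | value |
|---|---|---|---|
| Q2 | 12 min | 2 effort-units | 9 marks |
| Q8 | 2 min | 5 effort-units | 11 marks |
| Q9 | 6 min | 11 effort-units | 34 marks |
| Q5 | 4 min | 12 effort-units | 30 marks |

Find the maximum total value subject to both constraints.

64 marks

Feasible sets respecting both limits:
- Q9+Q5: time 10, effort 23, value 64
- Q8+Q9: time 8, effort 16, value 45
- Q8+Q5: time 6, effort 17, value 41
- Q9: time 6, effort 11, value 34
Best: 64 marks.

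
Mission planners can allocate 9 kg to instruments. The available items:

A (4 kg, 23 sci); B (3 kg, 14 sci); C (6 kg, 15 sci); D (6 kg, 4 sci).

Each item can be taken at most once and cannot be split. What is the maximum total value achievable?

37 sci

Check high-value combinations within 9 kg:
- A+B: mass 4+3=7, value 23+14=37
- B+C: mass 3+6=9, value 14+15=29
- A: mass 4, value 23
Best: 37 sci.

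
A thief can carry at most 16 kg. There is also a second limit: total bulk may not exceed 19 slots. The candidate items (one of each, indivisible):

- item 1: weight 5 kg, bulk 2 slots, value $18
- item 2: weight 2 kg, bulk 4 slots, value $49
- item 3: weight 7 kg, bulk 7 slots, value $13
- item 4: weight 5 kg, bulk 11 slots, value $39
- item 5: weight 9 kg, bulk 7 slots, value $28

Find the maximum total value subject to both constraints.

$106

Feasible sets respecting both limits:
- item 1+item 2+item 4: weight 12, bulk 17, value 106
- item 1+item 2+item 5: weight 16, bulk 13, value 95
- item 2+item 4: weight 7, bulk 15, value 88
- item 1+item 2+item 3: weight 14, bulk 13, value 80
Best: $106.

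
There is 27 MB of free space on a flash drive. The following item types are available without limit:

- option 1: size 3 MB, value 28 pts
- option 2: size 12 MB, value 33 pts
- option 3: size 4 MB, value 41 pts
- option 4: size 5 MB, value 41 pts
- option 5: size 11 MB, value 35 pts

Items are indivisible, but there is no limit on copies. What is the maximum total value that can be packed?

274 pts

Best value-per-unit is option 3 at 41/4; filling with it alone gives 6×41 = 246.
Optimal mix: 1×option 1 + 6×option 3 → size 27, value 274.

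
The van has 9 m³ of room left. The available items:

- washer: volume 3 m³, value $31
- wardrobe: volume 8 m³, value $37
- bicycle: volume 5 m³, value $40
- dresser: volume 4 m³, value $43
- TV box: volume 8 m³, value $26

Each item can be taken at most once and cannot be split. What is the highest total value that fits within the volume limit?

This is a 0/1 knapsack; check combinations near the capacity.
- bicycle+dresser: volume 5+4=9, value 40+43=83
- washer+dresser: volume 3+4=7, value 31+43=74
- washer+bicycle: volume 3+5=8, value 31+40=71
- dresser: volume 4, value 43
- bicycle: volume 5, value 40
Best: $83.

$83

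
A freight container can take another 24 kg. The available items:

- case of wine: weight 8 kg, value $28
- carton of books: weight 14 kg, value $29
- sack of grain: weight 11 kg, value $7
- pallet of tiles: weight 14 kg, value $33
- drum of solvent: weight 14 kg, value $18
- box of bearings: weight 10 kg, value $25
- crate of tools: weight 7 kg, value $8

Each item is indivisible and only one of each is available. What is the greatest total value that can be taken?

$61

Check high-value combinations within 24 kg:
- case of wine+pallet of tiles: weight 8+14=22, value 28+33=61
- pallet of tiles+box of bearings: weight 14+10=24, value 33+25=58
- case of wine+carton of books: weight 8+14=22, value 28+29=57
Best: $61.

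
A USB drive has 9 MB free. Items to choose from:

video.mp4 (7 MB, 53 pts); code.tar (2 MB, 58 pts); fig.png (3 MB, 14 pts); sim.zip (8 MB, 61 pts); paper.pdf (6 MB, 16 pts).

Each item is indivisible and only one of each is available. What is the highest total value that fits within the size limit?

This is a 0/1 knapsack; check combinations near the capacity.
- video.mp4+code.tar: size 7+2=9, value 53+58=111
- code.tar+paper.pdf: size 2+6=8, value 58+16=74
- code.tar+fig.png: size 2+3=5, value 58+14=72
Best: 111 pts.

111 pts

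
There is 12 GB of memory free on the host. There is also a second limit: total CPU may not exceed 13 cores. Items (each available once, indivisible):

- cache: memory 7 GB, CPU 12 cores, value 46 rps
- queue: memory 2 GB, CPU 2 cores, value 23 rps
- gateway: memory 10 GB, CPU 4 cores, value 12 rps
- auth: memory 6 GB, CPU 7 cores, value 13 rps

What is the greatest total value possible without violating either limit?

46 rps

Feasible sets respecting both limits:
- cache: memory 7, CPU 12, value 46
- queue+auth: memory 8, CPU 9, value 36
- queue+gateway: memory 12, CPU 6, value 35
- queue: memory 2, CPU 2, value 23
Best: 46 rps.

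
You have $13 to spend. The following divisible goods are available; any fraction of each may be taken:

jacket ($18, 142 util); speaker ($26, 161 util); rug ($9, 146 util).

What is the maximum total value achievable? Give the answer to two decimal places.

177.56

Take in order of value per unit:
- rug (146/9 per unit): all 9 → value 146, running total 146.00
- jacket (142/18 per unit): 4 of 18 → value 4×142/18 = 31.5556, running total 177.56
Total 177.56.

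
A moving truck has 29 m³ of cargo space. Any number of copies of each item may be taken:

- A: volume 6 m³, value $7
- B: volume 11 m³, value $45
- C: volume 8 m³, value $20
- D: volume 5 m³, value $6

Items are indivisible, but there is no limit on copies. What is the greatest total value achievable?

$97

Best value-per-unit is B at 45/11; filling with it alone gives 2×45 = 90.
Optimal mix: 1×A + 2×B → volume 28, value 97.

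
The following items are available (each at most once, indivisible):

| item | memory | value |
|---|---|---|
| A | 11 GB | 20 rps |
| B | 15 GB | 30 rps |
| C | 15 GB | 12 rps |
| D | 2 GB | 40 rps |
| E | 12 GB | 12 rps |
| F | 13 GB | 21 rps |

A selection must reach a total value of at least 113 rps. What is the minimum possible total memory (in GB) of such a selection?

Subsets with value ≥ 113, sorted by total memory:
- A+B+D+E+F: memory 53, value 123
- A+B+C+D+E: memory 55, value 114
Minimum memory: 53 GB.

53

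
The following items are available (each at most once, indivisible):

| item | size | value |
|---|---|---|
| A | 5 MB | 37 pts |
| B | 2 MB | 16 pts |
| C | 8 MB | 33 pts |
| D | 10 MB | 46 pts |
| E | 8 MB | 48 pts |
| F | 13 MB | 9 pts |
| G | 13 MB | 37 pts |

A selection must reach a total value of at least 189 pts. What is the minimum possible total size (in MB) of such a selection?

Subsets with value ≥ 189, sorted by total size:
- A+C+D+E+G: size 44, value 201
- A+B+C+D+E+G: size 46, value 217
- A+B+C+D+E+F: size 46, value 189
- A+B+D+E+F+G: size 51, value 193
Minimum size: 44 MB.

44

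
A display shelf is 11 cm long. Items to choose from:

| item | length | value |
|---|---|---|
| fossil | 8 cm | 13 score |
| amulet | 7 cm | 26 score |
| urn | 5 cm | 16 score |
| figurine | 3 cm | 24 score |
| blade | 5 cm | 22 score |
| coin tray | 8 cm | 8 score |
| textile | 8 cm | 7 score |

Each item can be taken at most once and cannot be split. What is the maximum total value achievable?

50 score

This is a 0/1 knapsack; check combinations near the capacity.
- amulet+figurine: length 7+3=10, value 26+24=50
- figurine+blade: length 3+5=8, value 24+22=46
- urn+figurine: length 5+3=8, value 16+24=40
- urn+blade: length 5+5=10, value 16+22=38
Best: 50 score.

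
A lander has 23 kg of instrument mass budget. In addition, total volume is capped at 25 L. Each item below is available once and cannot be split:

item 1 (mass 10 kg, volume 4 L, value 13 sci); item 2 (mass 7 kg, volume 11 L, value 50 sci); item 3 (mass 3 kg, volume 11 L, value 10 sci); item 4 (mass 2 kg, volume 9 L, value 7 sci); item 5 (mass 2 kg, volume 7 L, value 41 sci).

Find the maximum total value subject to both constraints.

Feasible sets respecting both limits:
- item 1+item 2+item 5: mass 19, volume 22, value 104
- item 2+item 5: mass 9, volume 18, value 91
- item 1+item 2+item 4: mass 19, volume 24, value 70
Best: 104 sci.

104 sci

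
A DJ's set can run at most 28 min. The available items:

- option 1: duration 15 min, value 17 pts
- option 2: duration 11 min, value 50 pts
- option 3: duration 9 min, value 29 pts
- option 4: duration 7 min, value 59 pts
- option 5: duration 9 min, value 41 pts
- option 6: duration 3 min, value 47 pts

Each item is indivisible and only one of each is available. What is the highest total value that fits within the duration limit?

Check high-value combinations within 28 min:
- option 3+option 4+option 5+option 6: duration 9+7+9+3=28, value 29+59+41+47=176
- option 2+option 4+option 6: duration 11+7+3=21, value 50+59+47=156
- option 2+option 4+option 5: duration 11+7+9=27, value 50+59+41=150
- option 4+option 5+option 6: duration 7+9+3=19, value 59+41+47=147
- option 2+option 5+option 6: duration 11+9+3=23, value 50+41+47=138
Best: 176 pts.

176 pts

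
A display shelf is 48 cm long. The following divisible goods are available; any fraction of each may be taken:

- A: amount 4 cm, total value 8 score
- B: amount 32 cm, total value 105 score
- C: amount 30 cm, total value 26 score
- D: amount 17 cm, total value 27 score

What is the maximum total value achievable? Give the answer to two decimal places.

132.06

Take in order of value per unit:
- B (105/32 per unit): all 32 → value 105, running total 105.00
- A (8/4 per unit): all 4 → value 8, running total 113.00
- D (27/17 per unit): 12 of 17 → value 12×27/17 = 19.0588, running total 132.06
Total 132.06.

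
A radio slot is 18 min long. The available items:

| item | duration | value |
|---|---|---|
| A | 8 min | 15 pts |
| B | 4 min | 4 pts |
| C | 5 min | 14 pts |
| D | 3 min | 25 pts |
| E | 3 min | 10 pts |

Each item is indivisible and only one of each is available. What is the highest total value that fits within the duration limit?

54 pts

Check high-value combinations within 18 min:
- A+C+D: duration 8+5+3=16, value 15+14+25=54
- A+B+D+E: duration 8+4+3+3=18, value 15+4+25+10=54
- B+C+D+E: duration 4+5+3+3=15, value 4+14+25+10=53
Best: 54 pts.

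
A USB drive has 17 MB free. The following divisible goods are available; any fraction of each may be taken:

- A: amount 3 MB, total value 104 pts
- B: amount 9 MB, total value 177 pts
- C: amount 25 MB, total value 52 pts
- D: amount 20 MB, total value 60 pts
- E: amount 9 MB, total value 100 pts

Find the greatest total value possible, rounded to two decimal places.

336.56

Take in order of value per unit:
- A (104/3 per unit): all 3 → value 104, running total 104.00
- B (177/9 per unit): all 9 → value 177, running total 281.00
- E (100/9 per unit): 5 of 9 → value 5×100/9 = 55.5556, running total 336.56
Total 336.56.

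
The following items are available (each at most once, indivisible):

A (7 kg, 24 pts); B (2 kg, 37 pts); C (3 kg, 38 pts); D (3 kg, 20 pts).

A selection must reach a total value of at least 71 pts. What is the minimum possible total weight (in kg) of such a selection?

Subsets with value ≥ 71, sorted by total weight:
- B+C: weight 5, value 75
- B+C+D: weight 8, value 95
Minimum weight: 5 kg.

5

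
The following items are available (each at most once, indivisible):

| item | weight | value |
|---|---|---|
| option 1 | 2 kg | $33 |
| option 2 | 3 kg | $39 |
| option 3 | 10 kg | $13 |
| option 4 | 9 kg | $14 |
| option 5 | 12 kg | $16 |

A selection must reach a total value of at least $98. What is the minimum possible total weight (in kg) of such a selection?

24

Subsets with value ≥ 98, sorted by total weight:
- option 1+option 2+option 3+option 4: weight 24, value 99
- option 1+option 2+option 4+option 5: weight 26, value 102
- option 1+option 2+option 3+option 5: weight 27, value 101
Minimum weight: 24 kg.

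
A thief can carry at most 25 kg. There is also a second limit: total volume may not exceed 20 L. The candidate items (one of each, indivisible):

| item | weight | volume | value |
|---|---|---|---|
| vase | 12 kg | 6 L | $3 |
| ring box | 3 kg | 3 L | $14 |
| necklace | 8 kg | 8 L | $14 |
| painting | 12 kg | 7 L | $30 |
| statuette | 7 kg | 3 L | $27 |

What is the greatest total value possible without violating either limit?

$71

Feasible sets respecting both limits:
- ring box+painting+statuette: weight 22, volume 13, value 71
- ring box+necklace+painting: weight 23, volume 18, value 58
- painting+statuette: weight 19, volume 10, value 57
Best: $71.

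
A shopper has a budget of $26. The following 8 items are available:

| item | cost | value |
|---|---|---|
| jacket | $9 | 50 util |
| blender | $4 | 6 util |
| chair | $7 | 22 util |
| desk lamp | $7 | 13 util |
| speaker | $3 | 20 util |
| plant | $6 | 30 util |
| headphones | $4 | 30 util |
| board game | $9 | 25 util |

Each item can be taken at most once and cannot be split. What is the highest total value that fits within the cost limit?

136 util

This is a 0/1 knapsack; check combinations near the capacity.
- jacket+blender+speaker+plant+headphones: cost 9+4+3+6+4=26, value 50+6+20+30+30=136
- jacket+chair+plant+headphones: cost 9+7+6+4=26, value 50+22+30+30=132
- jacket+speaker+plant+headphones: cost 9+3+6+4=22, value 50+20+30+30=130
- jacket+speaker+headphones+board game: cost 9+3+4+9=25, value 50+20+30+25=125
Best: 136 util.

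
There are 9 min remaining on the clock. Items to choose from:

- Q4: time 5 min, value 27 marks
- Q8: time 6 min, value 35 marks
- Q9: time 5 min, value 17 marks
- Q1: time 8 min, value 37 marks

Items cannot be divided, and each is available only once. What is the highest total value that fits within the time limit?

Check high-value combinations within 9 min:
- Q1: time 8, value 37
- Q8: time 6, value 35
- Q4: time 5, value 27
- Q9: time 5, value 17
Best: 37 marks.

37 marks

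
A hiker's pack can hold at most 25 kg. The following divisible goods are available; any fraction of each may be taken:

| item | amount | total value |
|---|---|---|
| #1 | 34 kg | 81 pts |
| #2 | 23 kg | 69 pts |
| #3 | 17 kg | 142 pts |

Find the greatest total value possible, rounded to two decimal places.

166.00

Take in order of value per unit:
- #3 (142/17 per unit): all 17 → value 142, running total 142.00
- #2 (69/23 per unit): 8 of 23 → value 8×69/23 = 24.0000, running total 166.00
Total 166.00.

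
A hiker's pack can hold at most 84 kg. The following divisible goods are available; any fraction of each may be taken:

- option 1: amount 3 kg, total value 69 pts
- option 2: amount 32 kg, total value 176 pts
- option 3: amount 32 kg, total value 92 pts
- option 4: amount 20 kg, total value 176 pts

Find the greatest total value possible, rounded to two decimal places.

Take in order of value per unit:
- option 1 (69/3 per unit): all 3 → value 69, running total 69.00
- option 4 (176/20 per unit): all 20 → value 176, running total 245.00
- option 2 (176/32 per unit): all 32 → value 176, running total 421.00
- option 3 (92/32 per unit): 29 of 32 → value 29×92/32 = 83.3750, running total 504.38
Total 504.38.

504.38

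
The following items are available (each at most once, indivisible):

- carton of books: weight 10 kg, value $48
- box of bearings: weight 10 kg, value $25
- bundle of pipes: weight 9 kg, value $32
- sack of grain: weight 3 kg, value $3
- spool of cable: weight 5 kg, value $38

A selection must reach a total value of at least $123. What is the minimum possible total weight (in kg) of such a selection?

34

Subsets with value ≥ 123, sorted by total weight:
- carton of books+box of bearings+bundle of pipes+spool of cable: weight 34, value 143
- carton of books+box of bearings+bundle of pipes+sack of grain+spool of cable: weight 37, value 146
Minimum weight: 34 kg.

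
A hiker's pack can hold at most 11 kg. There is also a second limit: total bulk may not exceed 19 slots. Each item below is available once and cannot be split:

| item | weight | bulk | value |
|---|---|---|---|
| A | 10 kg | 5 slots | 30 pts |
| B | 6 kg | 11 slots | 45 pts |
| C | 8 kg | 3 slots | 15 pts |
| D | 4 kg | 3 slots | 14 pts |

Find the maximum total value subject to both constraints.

Feasible sets respecting both limits:
- B+D: weight 10, bulk 14, value 59
- B: weight 6, bulk 11, value 45
- A: weight 10, bulk 5, value 30
Best: 59 pts.

59 pts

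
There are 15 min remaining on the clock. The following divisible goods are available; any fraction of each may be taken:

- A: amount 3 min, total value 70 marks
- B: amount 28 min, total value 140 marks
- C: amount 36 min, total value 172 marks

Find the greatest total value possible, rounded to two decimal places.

Take in order of value per unit:
- A (70/3 per unit): all 3 → value 70, running total 70.00
- B (140/28 per unit): 12 of 28 → value 12×140/28 = 60.0000, running total 130.00
Total 130.00.

130.00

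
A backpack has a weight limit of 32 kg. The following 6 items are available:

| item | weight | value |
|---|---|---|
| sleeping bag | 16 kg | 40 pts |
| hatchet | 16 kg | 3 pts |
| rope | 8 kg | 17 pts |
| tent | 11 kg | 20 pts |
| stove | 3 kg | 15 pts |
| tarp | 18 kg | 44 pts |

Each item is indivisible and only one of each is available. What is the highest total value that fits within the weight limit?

This is a 0/1 knapsack; check combinations near the capacity.
- tent+stove+tarp: weight 11+3+18=32, value 20+15+44=79
- rope+stove+tarp: weight 8+3+18=29, value 17+15+44=76
- sleeping bag+tent+stove: weight 16+11+3=30, value 40+20+15=75
- sleeping bag+rope+stove: weight 16+8+3=27, value 40+17+15=72
Best: 79 pts.

79 pts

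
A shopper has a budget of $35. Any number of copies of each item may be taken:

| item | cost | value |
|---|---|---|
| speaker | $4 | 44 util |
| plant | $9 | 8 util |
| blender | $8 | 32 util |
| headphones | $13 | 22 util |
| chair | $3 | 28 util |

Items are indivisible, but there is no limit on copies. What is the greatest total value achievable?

Best value-per-unit is speaker at 44/4; filling with it alone gives 8×44 = 352.
Optimal mix: 8×speaker + 1×chair → cost 35, value 380.

380 util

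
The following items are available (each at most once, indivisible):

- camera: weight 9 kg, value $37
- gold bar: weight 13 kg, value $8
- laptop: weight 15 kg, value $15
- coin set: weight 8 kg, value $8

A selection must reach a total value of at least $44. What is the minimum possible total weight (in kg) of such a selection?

Subsets with value ≥ 44, sorted by total weight:
- camera+coin set: weight 17, value 45
- camera+gold bar: weight 22, value 45
- camera+laptop: weight 24, value 52
- camera+gold bar+coin set: weight 30, value 53
Minimum weight: 17 kg.

17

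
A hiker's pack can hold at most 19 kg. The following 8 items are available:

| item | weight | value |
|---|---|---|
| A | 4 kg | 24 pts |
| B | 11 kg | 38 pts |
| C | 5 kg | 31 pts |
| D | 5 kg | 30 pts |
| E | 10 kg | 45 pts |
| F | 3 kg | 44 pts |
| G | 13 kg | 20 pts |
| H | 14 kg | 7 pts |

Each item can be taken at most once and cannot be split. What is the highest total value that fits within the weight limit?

Check high-value combinations within 19 kg:
- A+C+D+F: weight 4+5+5+3=17, value 24+31+30+44=129
- C+E+F: weight 5+10+3=18, value 31+45+44=120
- D+E+F: weight 5+10+3=18, value 30+45+44=119
Best: 129 pts.

129 pts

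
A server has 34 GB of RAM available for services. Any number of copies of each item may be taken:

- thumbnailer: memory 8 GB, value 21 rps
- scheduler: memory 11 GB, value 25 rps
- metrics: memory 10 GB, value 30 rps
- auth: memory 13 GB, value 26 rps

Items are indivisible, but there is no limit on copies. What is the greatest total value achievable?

93 rps

Best value-per-unit is metrics at 30/10; filling with it alone gives 3×30 = 90.
Optimal mix: 3×thumbnailer + 1×metrics → memory 34, value 93.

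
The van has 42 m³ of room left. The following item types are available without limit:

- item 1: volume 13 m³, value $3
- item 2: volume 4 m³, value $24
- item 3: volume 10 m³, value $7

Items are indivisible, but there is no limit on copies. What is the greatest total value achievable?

$240

Best value-per-unit is item 2 at 24/4, and filling with it alone uses volume 10×4=40. No mix of the others beats 10×24 = 240.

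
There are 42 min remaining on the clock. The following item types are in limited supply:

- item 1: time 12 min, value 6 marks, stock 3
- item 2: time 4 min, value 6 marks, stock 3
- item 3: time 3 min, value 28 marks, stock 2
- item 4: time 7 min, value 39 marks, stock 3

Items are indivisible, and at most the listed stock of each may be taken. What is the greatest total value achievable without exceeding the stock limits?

191 marks

Top feasible selections:
- 3×item 2 + 2×item 3 + 3×item 4: time 39, value 191
- 2×item 2 + 2×item 3 + 3×item 4: time 35, value 185
- 1×item 2 + 2×item 3 + 3×item 4: time 31, value 179
- 1×item 1 + 2×item 3 + 3×item 4: time 39, value 179
Best: 191 marks.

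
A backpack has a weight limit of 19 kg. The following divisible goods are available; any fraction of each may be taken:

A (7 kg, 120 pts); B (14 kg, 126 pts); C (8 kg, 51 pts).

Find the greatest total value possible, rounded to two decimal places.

Take in order of value per unit:
- A (120/7 per unit): all 7 → value 120, running total 120.00
- B (126/14 per unit): 12 of 14 → value 12×126/14 = 108.0000, running total 228.00
Total 228.00.

228.00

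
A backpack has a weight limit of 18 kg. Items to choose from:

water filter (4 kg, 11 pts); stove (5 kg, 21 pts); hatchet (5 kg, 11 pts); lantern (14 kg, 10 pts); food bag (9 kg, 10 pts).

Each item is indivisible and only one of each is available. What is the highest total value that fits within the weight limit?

43 pts

Check high-value combinations within 18 kg:
- water filter+stove+hatchet: weight 4+5+5=14, value 11+21+11=43
- water filter+stove+food bag: weight 4+5+9=18, value 11+21+10=42
- water filter+stove: weight 4+5=9, value 11+21=32
- stove+hatchet: weight 5+5=10, value 21+11=32
- water filter+hatchet+food bag: weight 4+5+9=18, value 11+11+10=32
Best: 43 pts.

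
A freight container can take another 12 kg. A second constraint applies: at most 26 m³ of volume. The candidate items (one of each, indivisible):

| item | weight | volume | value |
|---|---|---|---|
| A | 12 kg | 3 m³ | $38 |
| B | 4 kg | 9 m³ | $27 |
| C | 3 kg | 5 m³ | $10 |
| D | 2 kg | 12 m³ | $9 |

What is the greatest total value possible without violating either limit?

Feasible sets respecting both limits:
- B+C+D: weight 9, volume 26, value 46
- A: weight 12, volume 3, value 38
- B+C: weight 7, volume 14, value 37
Best: $46.

$46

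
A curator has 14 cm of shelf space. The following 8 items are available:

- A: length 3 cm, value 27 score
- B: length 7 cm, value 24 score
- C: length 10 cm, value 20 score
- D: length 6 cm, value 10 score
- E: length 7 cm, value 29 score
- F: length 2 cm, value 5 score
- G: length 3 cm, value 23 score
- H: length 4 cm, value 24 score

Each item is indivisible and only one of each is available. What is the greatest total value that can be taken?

Check high-value combinations within 14 cm:
- A+E+H: length 3+7+4=14, value 27+29+24=80
- A+F+G+H: length 3+2+3+4=12, value 27+5+23+24=79
- A+E+G: length 3+7+3=13, value 27+29+23=79
- E+G+H: length 7+3+4=14, value 29+23+24=76
Best: 80 score.

80 score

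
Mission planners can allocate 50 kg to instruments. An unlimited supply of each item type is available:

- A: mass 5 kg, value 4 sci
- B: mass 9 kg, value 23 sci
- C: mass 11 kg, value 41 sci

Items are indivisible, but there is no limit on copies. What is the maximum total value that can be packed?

Best value-per-unit is C at 41/11; filling with it alone gives 4×41 = 164.
Optimal mix: 1×A + 4×C → mass 49, value 168.

168 sci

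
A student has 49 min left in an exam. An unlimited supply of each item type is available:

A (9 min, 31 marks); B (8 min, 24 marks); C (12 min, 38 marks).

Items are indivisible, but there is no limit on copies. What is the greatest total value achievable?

162 marks

Best value-per-unit is A at 31/9; filling with it alone gives 5×31 = 155.
Optimal mix: 4×A + 1×C → time 48, value 162.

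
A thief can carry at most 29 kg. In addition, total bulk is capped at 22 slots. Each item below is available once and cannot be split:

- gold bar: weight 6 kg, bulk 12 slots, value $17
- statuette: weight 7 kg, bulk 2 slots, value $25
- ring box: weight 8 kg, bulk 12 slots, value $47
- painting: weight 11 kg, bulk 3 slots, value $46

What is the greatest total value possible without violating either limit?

$118

Feasible sets respecting both limits:
- statuette+ring box+painting: weight 26, bulk 17, value 118
- ring box+painting: weight 19, bulk 15, value 93
- gold bar+statuette+painting: weight 24, bulk 17, value 88
Best: $118.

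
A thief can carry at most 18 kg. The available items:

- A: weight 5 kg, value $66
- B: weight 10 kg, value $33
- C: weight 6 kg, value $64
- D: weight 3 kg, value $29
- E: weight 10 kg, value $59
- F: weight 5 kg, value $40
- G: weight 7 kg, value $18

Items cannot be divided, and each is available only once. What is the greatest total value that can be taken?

Check high-value combinations within 18 kg:
- A+C+F: weight 5+6+5=16, value 66+64+40=170
- A+C+D: weight 5+6+3=14, value 66+64+29=159
- A+D+E: weight 5+3+10=18, value 66+29+59=154
- A+C+G: weight 5+6+7=18, value 66+64+18=148
Best: $170.

$170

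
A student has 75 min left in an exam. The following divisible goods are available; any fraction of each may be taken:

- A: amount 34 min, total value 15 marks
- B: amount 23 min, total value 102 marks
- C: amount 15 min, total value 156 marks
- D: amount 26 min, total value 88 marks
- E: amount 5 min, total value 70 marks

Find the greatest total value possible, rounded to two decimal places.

418.65

Take in order of value per unit:
- E (70/5 per unit): all 5 → value 70, running total 70.00
- C (156/15 per unit): all 15 → value 156, running total 226.00
- B (102/23 per unit): all 23 → value 102, running total 328.00
- D (88/26 per unit): all 26 → value 88, running total 416.00
- A (15/34 per unit): 6 of 34 → value 6×15/34 = 2.6471, running total 418.65
Total 418.65.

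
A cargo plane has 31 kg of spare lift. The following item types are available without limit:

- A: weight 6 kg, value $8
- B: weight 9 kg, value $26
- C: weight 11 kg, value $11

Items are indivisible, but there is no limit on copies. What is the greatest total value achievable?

Best value-per-unit is B at 26/9, and filling with it alone uses weight 3×9=27. No mix of the others beats 3×26 = 78.

$78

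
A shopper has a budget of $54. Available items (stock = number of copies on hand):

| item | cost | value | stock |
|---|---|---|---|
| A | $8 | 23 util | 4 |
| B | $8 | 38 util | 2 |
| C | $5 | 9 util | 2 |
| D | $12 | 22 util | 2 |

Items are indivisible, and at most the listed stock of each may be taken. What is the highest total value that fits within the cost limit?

177 util

Best selections within cost 54 and stock limits:
- 4×A + 2×B + 1×C: cost 53, value 177
- 4×A + 2×B: cost 48, value 168
- 3×A + 2×B + 1×D: cost 52, value 167
Best: 177 util.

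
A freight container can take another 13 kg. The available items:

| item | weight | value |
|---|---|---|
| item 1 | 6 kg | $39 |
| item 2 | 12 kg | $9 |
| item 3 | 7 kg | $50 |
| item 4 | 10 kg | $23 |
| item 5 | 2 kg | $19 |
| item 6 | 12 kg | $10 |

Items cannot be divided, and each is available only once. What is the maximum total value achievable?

$89

This is a 0/1 knapsack; check combinations near the capacity.
- item 1+item 3: weight 6+7=13, value 39+50=89
- item 3+item 5: weight 7+2=9, value 50+19=69
- item 1+item 5: weight 6+2=8, value 39+19=58
- item 3: weight 7, value 50
- item 4+item 5: weight 10+2=12, value 23+19=42
Best: $89.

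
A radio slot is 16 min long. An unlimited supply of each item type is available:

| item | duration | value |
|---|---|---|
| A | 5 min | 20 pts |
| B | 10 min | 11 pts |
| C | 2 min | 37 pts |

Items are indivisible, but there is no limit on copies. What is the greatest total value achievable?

296 pts

Best value-per-unit is C at 37/2, and filling with it alone uses duration 8×2=16. No mix of the others beats 8×37 = 296.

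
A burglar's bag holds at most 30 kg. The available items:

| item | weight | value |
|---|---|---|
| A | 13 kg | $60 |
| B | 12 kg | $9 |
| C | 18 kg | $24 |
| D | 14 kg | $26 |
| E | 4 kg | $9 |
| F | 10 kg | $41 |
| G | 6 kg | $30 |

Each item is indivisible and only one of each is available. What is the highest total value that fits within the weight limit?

$131

Check high-value combinations within 30 kg:
- A+F+G: weight 13+10+6=29, value 60+41+30=131
- A+E+F: weight 13+4+10=27, value 60+9+41=110
- A+F: weight 13+10=23, value 60+41=101
- A+E+G: weight 13+4+6=23, value 60+9+30=99
- D+F+G: weight 14+10+6=30, value 26+41+30=97
Best: $131.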